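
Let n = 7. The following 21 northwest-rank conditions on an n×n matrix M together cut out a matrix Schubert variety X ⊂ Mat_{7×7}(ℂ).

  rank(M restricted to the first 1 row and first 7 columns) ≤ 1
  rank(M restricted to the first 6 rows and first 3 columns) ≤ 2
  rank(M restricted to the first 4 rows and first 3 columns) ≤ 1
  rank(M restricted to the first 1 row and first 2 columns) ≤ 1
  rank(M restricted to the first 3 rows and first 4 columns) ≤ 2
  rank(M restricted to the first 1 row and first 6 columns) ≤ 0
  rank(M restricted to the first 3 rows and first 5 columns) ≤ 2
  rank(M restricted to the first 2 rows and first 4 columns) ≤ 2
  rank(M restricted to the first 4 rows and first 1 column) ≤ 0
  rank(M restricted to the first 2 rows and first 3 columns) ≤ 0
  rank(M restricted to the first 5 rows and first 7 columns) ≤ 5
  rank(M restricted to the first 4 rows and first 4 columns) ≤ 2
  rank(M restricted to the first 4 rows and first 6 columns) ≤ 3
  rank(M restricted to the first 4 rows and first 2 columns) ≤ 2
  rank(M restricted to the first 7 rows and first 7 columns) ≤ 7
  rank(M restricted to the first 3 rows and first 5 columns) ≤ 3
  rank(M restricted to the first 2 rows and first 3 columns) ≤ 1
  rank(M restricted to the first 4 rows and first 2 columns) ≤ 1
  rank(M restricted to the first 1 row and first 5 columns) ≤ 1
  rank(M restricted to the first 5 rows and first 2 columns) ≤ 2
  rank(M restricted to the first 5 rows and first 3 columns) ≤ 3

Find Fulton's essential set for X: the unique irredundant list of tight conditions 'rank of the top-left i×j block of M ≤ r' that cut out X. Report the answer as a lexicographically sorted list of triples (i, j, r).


Recovering R(i,j) via the rank-extension bound from the 21 conditions:

  row 1: 0  0  0  0  0  0  1
  row 2: 0  0  0  1  1  1  2
  row 3: 0  1  1  2  2  2  3
  row 4: 0  1  1  2  3  3  4
  row 5: 1  2  2  3  4  4  5
  row 6: 1  2  2  3  4  5  6
  row 7: 1  2  3  4  5  6  7

so w = (7, 4, 2, 5, 1, 6, 3).

ℓ(w)=13; the 5 essential cells (i,j,r):

[(1, 6, 0), (2, 3, 0), (4, 1, 0), (4, 3, 1), (6, 3, 2)]


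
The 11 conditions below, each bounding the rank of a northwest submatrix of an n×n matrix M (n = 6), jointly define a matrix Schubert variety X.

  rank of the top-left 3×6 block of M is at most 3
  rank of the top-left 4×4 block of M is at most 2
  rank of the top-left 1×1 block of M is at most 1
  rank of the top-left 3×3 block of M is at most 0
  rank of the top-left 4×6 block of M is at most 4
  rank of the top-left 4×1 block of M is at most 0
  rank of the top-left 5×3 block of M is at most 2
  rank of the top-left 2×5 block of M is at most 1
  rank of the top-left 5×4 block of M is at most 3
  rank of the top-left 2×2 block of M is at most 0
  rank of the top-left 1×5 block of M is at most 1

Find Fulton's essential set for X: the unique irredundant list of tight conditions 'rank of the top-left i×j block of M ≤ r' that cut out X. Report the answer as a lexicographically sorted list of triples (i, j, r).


The tightest implied rank at each (i,j), from the 11 conditions:

  row 1: 0, 0, 0, 1, 1, 1
  row 2: 0, 0, 0, 1, 1, 2
  row 3: 0, 0, 0, 1, 2, 3
  row 4: 0, 1, 1, 2, 3, 4
  row 5: 1, 2, 2, 3, 4, 5
  row 6: 1, 2, 3, 4, 5, 6

reading off 1-entries of Δ²R: w = (4, 6, 5, 2, 1, 3).

ℓ(w)=11; the 3 essential cells (i,j,r):

[(2, 5, 1), (3, 3, 0), (4, 1, 0)]


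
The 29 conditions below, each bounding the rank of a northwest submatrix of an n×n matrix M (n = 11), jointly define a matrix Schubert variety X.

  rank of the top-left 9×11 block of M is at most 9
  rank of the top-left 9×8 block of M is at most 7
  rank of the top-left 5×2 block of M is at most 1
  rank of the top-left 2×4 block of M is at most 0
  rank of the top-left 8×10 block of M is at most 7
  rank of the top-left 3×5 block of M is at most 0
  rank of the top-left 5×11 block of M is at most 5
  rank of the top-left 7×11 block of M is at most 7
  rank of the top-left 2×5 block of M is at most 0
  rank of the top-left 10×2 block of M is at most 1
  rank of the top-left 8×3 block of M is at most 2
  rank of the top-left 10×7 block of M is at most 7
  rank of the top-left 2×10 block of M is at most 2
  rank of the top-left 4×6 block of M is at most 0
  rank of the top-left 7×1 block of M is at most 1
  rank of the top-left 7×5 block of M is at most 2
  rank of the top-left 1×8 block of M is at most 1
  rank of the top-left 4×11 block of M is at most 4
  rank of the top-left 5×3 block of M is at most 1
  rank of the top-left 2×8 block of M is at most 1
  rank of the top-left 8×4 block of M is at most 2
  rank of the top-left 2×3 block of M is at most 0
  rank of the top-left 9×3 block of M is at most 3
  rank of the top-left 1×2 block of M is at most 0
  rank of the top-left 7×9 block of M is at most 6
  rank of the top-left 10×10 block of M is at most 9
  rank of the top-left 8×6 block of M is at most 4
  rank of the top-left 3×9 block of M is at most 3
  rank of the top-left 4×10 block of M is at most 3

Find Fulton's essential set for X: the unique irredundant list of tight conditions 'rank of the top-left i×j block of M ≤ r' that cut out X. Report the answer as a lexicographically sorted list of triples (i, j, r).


Rank table r_w(11×11) implied by the 29 constraints:

  row 1: 0  0  0  0  0  0  1  1  1  1  1
  row 2: 0  0  0  0  0  0  1  1  2  2  2
  row 3: 0  0  0  0  0  0  1  2  3  3  3
  row 4: 0  0  0  0  0  0  1  2  3  3  4
  row 5: 1  1  1  1  1  1  2  3  4  4  5
  row 6: 1  1  2  2  2  2  3  4  5  5  6
  row 7: 1  1  2  2  2  3  4  5  6  6  7
  row 8: 1  1  2  2  3  4  5  6  7  7  8
  row 9: 1  1  2  3  4  5  6  7  8  8  9
  row 10: 1  1  2  3  4  5  6  7  8  9  10
  row 11: 1  2  3  4  5  6  7  8  9  10  11

so w = (7, 9, 8, 11, 1, 3, 6, 5, 4, 10, 2).

D(w) has 34 cells with 6 SE-corners; essential set:

[(2, 8, 1), (4, 6, 0), (4, 10, 3), (7, 5, 2), (8, 4, 2), (10, 2, 1)]


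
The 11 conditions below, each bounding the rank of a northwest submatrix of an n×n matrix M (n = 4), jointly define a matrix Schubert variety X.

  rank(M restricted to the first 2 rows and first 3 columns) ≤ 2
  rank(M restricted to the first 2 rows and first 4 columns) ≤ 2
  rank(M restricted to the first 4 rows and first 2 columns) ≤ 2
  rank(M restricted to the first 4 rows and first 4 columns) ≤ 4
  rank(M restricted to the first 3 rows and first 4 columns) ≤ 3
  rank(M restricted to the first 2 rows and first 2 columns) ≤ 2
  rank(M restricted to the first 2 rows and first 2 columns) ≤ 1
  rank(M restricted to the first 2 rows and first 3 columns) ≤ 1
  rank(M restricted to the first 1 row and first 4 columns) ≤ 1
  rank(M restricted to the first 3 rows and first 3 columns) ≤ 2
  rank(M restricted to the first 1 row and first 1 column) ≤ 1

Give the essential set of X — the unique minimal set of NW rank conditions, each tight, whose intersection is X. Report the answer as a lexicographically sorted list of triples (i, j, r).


Computing R[i][j] = min implied NW-rank bound (n=4, 11 conditions):

  R[1]: 1  1  1  1
  R[2]: 1  1  1  2
  R[3]: 1  2  2  3
  R[4]: 1  2  3  4

the unique w with this rank table is (1, 4, 2, 3).

D(w) has 2 cells with 1 SE-corner; essential set:

[(2, 3, 1)]


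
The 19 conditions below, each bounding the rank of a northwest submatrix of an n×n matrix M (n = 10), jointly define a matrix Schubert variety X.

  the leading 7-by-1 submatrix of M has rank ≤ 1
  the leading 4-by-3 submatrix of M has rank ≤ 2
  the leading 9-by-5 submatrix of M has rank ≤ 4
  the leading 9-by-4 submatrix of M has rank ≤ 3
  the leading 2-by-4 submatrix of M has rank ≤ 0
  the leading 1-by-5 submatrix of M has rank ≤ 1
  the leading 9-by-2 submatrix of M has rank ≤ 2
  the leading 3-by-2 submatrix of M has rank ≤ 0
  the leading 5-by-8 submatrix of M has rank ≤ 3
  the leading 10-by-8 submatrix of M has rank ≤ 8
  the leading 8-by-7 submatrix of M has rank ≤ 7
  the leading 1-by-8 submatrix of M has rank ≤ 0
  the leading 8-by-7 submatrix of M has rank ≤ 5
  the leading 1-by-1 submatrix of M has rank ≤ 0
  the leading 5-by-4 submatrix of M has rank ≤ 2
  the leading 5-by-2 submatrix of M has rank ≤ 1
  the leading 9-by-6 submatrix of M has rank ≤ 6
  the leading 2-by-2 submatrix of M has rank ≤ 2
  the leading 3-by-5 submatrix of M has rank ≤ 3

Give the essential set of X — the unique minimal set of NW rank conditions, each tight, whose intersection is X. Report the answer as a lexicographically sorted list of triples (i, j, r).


Computing R[i][j] = min implied NW-rank bound (n=10, 19 conditions):

  row 1: 0 0 0 0 0 0 0 0 1 1
  row 2: 0 0 0 0 1 1 1 1 2 2
  row 3: 0 0 1 1 2 2 2 2 3 3
  row 4: 1 1 2 2 3 3 3 3 4 4
  row 5: 1 1 2 2 3 3 3 3 4 5
  row 6: 1 2 3 3 4 4 4 4 5 6
  row 7: 1 2 3 3 4 5 5 5 6 7
  row 8: 1 2 3 3 4 5 5 6 7 8
  row 9: 1 2 3 3 4 5 6 7 8 9
  row 10: 1 2 3 4 5 6 7 8 9 10

so w = (9, 5, 3, 1, 10, 2, 6, 8, 7, 4).

|D(w)|=23, |Ess(w)|=8:

[(1, 8, 0), (2, 4, 0), (3, 2, 0), (5, 2, 1), (5, 4, 2), (5, 8, 3), (8, 7, 5), (9, 4, 3)]


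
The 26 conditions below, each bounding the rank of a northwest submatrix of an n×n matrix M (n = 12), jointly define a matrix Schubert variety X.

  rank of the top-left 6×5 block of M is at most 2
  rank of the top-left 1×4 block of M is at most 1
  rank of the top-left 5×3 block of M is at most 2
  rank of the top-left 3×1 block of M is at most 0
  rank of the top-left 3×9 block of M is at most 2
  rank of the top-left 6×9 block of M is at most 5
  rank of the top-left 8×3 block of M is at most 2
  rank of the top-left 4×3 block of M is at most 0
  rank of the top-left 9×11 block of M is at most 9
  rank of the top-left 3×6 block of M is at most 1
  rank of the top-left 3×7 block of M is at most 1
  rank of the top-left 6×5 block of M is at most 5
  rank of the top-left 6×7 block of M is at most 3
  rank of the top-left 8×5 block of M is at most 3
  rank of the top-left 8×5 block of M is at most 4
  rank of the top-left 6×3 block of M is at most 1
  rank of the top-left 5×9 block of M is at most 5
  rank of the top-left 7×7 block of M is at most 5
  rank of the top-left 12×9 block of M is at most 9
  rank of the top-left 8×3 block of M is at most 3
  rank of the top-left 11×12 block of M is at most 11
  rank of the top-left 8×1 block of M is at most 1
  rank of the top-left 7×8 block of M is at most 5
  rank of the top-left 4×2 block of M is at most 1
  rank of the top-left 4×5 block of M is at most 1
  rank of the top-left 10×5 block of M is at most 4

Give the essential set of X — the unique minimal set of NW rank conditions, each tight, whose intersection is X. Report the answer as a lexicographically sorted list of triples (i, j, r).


Propagating the 26 rank bounds to every northwest block:

  i=1: 0, 0, 0, 1, 1, 1, 1, 1, 1, 1, 1, 1
  i=2: 0, 0, 0, 1, 1, 1, 1, 2, 2, 2, 2, 2
  i=3: 0, 0, 0, 1, 1, 1, 1, 2, 2, 3, 3, 3
  i=4: 0, 0, 0, 1, 1, 2, 2, 3, 3, 4, 4, 4
  i=5: 1, 1, 1, 2, 2, 3, 3, 4, 4, 5, 5, 5
  i=6: 1, 1, 1, 2, 2, 3, 3, 4, 5, 6, 6, 6
  i=7: 1, 2, 2, 3, 3, 4, 4, 5, 6, 7, 7, 7
  i=8: 1, 2, 2, 3, 3, 4, 5, 6, 7, 8, 8, 8
  i=9: 1, 2, 3, 4, 4, 5, 6, 7, 8, 9, 9, 9
  i=10: 1, 2, 3, 4, 4, 5, 6, 7, 8, 9, 10, 10
  i=11: 1, 2, 3, 4, 5, 6, 7, 8, 9, 10, 11, 11
  i=12: 1, 2, 3, 4, 5, 6, 7, 8, 9, 10, 11, 12

the unique w with this rank table is (4, 8, 10, 6, 1, 9, 2, 7, 3, 11, 5, 12).

|D(w)|=27, |Ess(w)|=10:

[(3, 7, 1), (3, 9, 2), (4, 3, 0), (4, 5, 1), (6, 3, 1), (6, 5, 2), (6, 7, 3), (8, 3, 2), (8, 5, 3), (10, 5, 4)]


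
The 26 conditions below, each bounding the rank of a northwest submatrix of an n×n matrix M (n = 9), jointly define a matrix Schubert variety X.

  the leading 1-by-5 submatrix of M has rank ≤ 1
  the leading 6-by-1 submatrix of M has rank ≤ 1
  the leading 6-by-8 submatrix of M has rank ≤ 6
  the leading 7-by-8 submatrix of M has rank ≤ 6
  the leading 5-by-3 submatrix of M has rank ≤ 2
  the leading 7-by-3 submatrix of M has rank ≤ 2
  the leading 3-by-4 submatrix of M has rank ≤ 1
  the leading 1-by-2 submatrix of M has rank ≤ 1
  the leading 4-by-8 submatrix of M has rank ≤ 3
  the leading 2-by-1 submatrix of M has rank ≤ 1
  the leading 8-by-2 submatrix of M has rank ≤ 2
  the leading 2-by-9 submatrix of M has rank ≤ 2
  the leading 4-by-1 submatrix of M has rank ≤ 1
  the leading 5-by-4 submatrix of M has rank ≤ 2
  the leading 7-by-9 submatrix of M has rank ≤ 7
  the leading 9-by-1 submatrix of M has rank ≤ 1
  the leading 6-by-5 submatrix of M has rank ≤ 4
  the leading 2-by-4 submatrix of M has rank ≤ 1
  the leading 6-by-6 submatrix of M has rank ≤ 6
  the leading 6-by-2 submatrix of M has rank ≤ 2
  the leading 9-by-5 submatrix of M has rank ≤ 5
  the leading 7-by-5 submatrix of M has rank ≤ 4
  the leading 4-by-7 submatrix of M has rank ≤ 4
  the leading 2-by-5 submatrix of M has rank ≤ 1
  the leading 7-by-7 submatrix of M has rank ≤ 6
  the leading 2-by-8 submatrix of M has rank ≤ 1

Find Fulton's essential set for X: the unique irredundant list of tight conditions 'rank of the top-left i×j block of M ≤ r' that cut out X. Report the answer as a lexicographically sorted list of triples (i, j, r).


The tightest implied rank at each (i,j), from the 26 conditions:

  R[1]: 1  1  1  1  1  1  1  1  1
  R[2]: 1  1  1  1  1  1  1  1  2
  R[3]: 1  1  1  1  2  2  2  2  3
  R[4]: 1  2  2  2  3  3  3  3  4
  R[5]: 1  2  2  2  3  4  4  4  5
  R[6]: 1  2  2  3  4  5  5  5  6
  R[7]: 1  2  2  3  4  5  6  6  7
  R[8]: 1  2  3  4  5  6  7  7  8
  R[9]: 1  2  3  4  5  6  7  8  9

giving w = (1, 9, 5, 2, 6, 4, 7, 3, 8) via Δ²R.

|D(w)|=14, |Ess(w)|=4:

[(2, 8, 1), (3, 4, 1), (5, 4, 2), (7, 3, 2)]


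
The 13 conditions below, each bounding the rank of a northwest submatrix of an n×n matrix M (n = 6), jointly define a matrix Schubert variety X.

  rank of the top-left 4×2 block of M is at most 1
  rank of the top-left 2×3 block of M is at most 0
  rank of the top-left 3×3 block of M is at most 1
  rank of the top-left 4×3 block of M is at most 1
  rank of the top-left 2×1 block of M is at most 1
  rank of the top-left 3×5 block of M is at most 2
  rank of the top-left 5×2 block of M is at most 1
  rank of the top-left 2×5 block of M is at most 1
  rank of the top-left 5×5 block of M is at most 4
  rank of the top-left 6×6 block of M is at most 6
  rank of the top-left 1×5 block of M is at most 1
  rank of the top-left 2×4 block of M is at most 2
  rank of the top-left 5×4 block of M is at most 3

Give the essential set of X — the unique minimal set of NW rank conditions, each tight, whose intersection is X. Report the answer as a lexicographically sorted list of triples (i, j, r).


Rank table r_w(6×6) implied by the 13 constraints:

  row 1: 0 0 0 1 1 1
  row 2: 0 0 0 1 1 2
  row 3: 1 1 1 2 2 3
  row 4: 1 1 1 2 3 4
  row 5: 1 1 2 3 4 5
  row 6: 1 2 3 4 5 6

hence w(1..6) = (4, 6, 1, 5, 3, 2).

|D(w)|=10, |Ess(w)|=4:

[(2, 3, 0), (2, 5, 1), (4, 3, 1), (5, 2, 1)]


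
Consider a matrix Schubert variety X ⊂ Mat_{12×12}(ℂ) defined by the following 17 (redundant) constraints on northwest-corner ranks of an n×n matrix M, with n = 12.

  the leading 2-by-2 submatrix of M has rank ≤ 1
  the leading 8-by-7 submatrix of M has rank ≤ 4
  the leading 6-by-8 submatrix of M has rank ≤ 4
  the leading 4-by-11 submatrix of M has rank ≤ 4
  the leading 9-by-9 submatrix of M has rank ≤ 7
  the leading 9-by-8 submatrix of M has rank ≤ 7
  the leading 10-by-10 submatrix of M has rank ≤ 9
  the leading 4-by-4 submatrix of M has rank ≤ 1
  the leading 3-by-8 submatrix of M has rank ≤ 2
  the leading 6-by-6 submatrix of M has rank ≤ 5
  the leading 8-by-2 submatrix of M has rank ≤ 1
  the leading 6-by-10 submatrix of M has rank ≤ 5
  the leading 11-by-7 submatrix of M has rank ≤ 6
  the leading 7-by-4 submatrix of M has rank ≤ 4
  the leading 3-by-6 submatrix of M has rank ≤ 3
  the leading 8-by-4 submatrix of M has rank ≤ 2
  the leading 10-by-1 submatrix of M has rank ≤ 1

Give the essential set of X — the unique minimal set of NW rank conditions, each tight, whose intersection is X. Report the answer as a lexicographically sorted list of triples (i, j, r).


The tightest implied rank at each (i,j), from the 17 conditions:

  i=1: 1  1  1  1  1  1  1  1  1  1  1  1
  i=2: 1  1  1  1  2  2  2  2  2  2  2  2
  i=3: 1  1  1  1  2  2  2  2  3  3  3  3
  i=4: 1  1  1  1  2  3  3  3  4  4  4  4
  i=5: 1  1  2  2  3  4  4  4  5  5  5  5
  i=6: 1  1  2  2  3  4  4  4  5  5  6  6
  i=7: 1  1  2  2  3  4  4  5  6  6  7  7
  i=8: 1  1  2  2  3  4  4  5  6  7  8  8
  i=9: 1  2  3  3  4  5  5  6  7  8  9  9
  i=10: 1  2  3  4  5  6  6  7  8  9  10  10
  i=11: 1  2  3  4  5  6  6  7  8  9  10  11
  i=12: 1  2  3  4  5  6  7  8  9  10  11  12

the unique w with this rank table is (1, 5, 9, 6, 3, 11, 8, 10, 2, 4, 12, 7).

8 SE-corners of the 25-cell Rothe diagram give Ess(w):

[(3, 8, 2), (4, 4, 1), (6, 8, 4), (6, 10, 5), (8, 2, 1), (8, 4, 2), (8, 7, 4), (11, 7, 6)]


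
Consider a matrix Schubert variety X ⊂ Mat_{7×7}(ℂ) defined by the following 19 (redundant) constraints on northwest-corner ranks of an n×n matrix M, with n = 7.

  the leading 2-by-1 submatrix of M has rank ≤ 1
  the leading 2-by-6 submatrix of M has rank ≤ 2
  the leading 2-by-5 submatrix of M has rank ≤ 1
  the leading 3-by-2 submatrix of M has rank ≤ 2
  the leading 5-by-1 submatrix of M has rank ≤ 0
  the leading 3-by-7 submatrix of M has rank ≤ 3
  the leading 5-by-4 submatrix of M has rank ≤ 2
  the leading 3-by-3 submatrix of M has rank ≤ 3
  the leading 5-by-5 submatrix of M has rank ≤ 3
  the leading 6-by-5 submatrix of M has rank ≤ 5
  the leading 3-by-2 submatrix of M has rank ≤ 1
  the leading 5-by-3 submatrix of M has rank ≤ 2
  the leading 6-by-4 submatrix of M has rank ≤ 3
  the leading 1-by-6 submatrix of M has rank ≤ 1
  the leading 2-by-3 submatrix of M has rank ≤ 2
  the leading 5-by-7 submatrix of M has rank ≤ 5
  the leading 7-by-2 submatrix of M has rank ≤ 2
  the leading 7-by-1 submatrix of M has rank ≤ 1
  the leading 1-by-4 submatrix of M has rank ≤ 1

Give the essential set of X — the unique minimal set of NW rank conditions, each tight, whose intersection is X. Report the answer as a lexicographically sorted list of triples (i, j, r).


Rank table r_w(7×7) implied by the 19 constraints:

  row 1: 0  1  1  1  1  1  1
  row 2: 0  1  1  1  1  2  2
  row 3: 0  1  2  2  2  3  3
  row 4: 0  1  2  2  3  4  4
  row 5: 0  1  2  2  3  4  5
  row 6: 1  2  3  3  4  5  6
  row 7: 1  2  3  4  5  6  7

so w = (2, 6, 3, 5, 7, 1, 4).

3 SE-corners of the 10-cell Rothe diagram give Ess(w):

[(2, 5, 1), (5, 1, 0), (5, 4, 2)]


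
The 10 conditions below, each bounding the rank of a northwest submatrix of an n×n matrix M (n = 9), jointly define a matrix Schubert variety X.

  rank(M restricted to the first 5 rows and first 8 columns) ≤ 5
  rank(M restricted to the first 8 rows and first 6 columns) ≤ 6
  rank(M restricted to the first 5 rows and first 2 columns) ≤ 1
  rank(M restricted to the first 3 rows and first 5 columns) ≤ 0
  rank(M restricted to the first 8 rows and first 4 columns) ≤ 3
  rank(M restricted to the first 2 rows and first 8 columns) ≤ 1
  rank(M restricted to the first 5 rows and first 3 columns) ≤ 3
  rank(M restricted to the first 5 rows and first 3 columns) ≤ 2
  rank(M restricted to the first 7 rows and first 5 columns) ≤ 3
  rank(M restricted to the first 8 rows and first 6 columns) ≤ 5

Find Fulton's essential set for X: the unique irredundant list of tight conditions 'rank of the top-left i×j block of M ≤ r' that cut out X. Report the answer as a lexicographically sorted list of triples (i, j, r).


Reconstructing r_w from the 10 given conditions:

  row 1: 0  0  0  0  0  1  1  1  1
  row 2: 0  0  0  0  0  1  1  1  2
  row 3: 0  0  0  0  0  1  2  2  3
  row 4: 1  1  1  1  1  2  3  3  4
  row 5: 1  1  2  2  2  3  4  4  5
  row 6: 1  2  3  3  3  4  5  5  6
  row 7: 1  2  3  3  3  4  5  6  7
  row 8: 1  2  3  3  4  5  6  7  8
  row 9: 1  2  3  4  5  6  7  8  9

the unique w with this rank table is (6, 9, 7, 1, 3, 2, 8, 5, 4).

Fulton essential set (5 of the 21 Rothe cells):

[(2, 8, 1), (3, 5, 0), (5, 2, 1), (7, 5, 3), (8, 4, 3)]


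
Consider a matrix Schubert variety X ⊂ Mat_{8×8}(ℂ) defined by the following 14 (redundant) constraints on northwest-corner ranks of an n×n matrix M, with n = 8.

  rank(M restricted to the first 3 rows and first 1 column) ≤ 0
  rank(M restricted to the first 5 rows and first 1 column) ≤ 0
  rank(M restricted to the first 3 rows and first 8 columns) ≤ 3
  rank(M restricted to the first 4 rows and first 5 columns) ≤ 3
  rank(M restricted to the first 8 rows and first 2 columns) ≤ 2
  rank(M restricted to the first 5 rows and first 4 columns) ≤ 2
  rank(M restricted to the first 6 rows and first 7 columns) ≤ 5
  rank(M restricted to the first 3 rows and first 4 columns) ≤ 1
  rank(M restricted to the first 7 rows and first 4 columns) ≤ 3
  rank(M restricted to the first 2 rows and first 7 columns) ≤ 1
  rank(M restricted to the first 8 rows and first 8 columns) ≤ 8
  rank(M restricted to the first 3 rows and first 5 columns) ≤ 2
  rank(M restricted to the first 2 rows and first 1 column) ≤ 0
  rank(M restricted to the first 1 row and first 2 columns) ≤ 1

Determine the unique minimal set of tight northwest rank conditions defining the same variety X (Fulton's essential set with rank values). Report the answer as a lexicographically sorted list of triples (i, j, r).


Computing R[i][j] = min implied NW-rank bound (n=8, 14 conditions):

  0  1  1  1  1  1  1  1
  0  1  1  1  1  1  1  2
  0  1  1  1  2  2  2  3
  0  1  2  2  3  3  3  4
  0  1  2  2  3  4  4  5
  1  2  3  3  4  5  5  6
  1  2  3  3  4  5  6  7
  1  2  3  4  5  6  7  8

second differences of R give the permutation w = (2, 8, 5, 3, 6, 1, 7, 4).

D(w) has 14 cells with 5 SE-corners; essential set:

[(2, 7, 1), (3, 4, 1), (5, 1, 0), (5, 4, 2), (7, 4, 3)]


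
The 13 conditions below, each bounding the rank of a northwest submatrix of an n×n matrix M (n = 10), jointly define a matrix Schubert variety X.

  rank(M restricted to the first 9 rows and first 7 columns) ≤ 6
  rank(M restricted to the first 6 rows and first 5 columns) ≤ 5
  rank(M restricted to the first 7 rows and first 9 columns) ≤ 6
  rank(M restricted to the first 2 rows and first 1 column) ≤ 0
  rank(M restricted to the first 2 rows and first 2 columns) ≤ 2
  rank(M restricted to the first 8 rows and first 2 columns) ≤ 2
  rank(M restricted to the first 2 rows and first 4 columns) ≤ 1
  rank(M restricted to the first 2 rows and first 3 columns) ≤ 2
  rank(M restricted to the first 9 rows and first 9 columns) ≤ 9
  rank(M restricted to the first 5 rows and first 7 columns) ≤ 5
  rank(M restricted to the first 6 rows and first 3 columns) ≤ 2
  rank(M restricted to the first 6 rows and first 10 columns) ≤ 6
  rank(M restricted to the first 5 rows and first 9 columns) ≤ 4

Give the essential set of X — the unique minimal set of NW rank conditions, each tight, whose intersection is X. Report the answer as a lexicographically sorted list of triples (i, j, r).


Rank table r_w(10×10) implied by the 13 constraints:

  0  1  1  1  1  1  1  1  1  1
  0  1  1  1  2  2  2  2  2  2
  1  2  2  2  3  3  3  3  3  3
  1  2  2  3  4  4  4  4  4  4
  1  2  2  3  4  4  4  4  4  5
  1  2  2  3  4  5  5  5  5  6
  1  2  3  4  5  6  6  6  6  7
  1  2  3  4  5  6  6  7  7  8
  1  2  3  4  5  6  6  7  8  9
  1  2  3  4  5  6  7  8  9  10

so w = (2, 5, 1, 4, 10, 6, 3, 8, 9, 7).

Rothe diagram D(w) (13 cells), 5 SE-corners (essential conditions):

[(2, 1, 0), (2, 4, 1), (5, 9, 4), (6, 3, 2), (9, 7, 6)]


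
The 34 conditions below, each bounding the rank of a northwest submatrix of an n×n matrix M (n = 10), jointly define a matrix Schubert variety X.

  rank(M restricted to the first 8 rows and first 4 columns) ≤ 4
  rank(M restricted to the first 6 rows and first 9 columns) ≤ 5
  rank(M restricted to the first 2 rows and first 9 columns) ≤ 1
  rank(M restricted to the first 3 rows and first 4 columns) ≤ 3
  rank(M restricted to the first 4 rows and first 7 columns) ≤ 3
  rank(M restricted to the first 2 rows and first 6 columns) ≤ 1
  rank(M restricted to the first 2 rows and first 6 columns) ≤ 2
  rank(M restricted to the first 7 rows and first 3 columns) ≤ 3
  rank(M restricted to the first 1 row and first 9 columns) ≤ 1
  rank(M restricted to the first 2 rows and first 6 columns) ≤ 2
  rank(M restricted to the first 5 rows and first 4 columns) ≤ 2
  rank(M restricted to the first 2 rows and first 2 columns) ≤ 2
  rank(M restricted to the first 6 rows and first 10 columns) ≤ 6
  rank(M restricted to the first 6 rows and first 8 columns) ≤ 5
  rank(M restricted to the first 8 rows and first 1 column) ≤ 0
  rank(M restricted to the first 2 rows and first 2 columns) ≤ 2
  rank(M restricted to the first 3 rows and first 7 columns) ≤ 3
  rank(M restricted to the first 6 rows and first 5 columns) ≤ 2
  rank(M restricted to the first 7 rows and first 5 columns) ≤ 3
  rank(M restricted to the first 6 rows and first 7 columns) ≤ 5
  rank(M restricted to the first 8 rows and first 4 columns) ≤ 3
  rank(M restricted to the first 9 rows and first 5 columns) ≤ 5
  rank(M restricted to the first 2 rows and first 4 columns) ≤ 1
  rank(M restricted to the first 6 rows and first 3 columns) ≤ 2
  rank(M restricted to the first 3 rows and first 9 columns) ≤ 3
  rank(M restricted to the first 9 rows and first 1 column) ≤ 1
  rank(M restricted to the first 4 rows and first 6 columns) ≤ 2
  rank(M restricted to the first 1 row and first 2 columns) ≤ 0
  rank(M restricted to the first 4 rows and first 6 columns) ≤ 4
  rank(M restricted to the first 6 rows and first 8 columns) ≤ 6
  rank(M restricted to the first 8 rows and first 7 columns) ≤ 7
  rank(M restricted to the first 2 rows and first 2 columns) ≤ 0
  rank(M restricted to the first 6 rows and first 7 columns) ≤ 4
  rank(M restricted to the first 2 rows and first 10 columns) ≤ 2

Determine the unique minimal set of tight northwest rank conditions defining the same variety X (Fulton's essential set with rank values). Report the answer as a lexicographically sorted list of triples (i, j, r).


Recovering R(i,j) via the rank-extension bound from the 34 conditions:

  i=1: 0 | 0 | 1 | 1 | 1 | 1 | 1 | 1 | 1 | 1
  i=2: 0 | 0 | 1 | 1 | 1 | 1 | 1 | 1 | 1 | 2
  i=3: 0 | 1 | 2 | 2 | 2 | 2 | 2 | 2 | 2 | 3
  i=4: 0 | 1 | 2 | 2 | 2 | 2 | 3 | 3 | 3 | 4
  i=5: 0 | 1 | 2 | 2 | 2 | 3 | 4 | 4 | 4 | 5
  i=6: 0 | 1 | 2 | 2 | 2 | 3 | 4 | 5 | 5 | 6
  i=7: 0 | 1 | 2 | 3 | 3 | 4 | 5 | 6 | 6 | 7
  i=8: 0 | 1 | 2 | 3 | 4 | 5 | 6 | 7 | 7 | 8
  i=9: 1 | 2 | 3 | 4 | 5 | 6 | 7 | 8 | 8 | 9
  i=10: 1 | 2 | 3 | 4 | 5 | 6 | 7 | 8 | 9 | 10

the unique w with this rank table is (3, 10, 2, 7, 6, 8, 4, 5, 1, 9).

D(w) has 23 cells with 5 SE-corners; essential set:

[(2, 2, 0), (2, 9, 1), (4, 6, 2), (6, 5, 2), (8, 1, 0)]


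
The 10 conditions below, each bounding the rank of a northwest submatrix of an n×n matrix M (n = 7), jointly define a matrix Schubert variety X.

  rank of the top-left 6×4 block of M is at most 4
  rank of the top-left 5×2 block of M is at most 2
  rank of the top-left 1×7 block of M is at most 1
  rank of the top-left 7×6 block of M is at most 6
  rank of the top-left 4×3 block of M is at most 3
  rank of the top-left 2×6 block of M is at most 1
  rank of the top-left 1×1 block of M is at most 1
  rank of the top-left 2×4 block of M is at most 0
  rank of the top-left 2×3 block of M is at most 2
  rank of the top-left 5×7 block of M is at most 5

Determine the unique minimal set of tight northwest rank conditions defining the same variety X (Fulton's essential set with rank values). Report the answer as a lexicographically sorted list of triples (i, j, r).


Recovering R(i,j) via the rank-extension bound from the 10 conditions:

  R[1]: 0 | 0 | 0 | 0 | 1 | 1 | 1
  R[2]: 0 | 0 | 0 | 0 | 1 | 1 | 2
  R[3]: 1 | 1 | 1 | 1 | 2 | 2 | 3
  R[4]: 1 | 2 | 2 | 2 | 3 | 3 | 4
  R[5]: 1 | 2 | 3 | 3 | 4 | 4 | 5
  R[6]: 1 | 2 | 3 | 4 | 5 | 5 | 6
  R[7]: 1 | 2 | 3 | 4 | 5 | 6 | 7

the unique w with this rank table is (5, 7, 1, 2, 3, 4, 6).

Fulton essential set (2 of the 9 Rothe cells):

[(2, 4, 0), (2, 6, 1)]


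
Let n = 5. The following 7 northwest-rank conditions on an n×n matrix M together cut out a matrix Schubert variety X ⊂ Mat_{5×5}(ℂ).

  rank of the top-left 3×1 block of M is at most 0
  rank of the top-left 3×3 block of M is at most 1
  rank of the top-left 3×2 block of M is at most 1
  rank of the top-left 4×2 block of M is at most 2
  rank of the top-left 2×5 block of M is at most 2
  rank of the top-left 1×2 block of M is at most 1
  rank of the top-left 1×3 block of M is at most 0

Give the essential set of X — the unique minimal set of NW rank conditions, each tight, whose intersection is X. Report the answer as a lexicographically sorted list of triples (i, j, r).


The tightest implied rank at each (i,j), from the 7 conditions:

  row 1: 0 | 0 | 0 | 1 | 1
  row 2: 0 | 1 | 1 | 2 | 2
  row 3: 0 | 1 | 1 | 2 | 3
  row 4: 1 | 2 | 2 | 3 | 4
  row 5: 1 | 2 | 3 | 4 | 5

so w = (4, 2, 5, 1, 3).

ℓ(w)=6; the 3 essential cells (i,j,r):

[(1, 3, 0), (3, 1, 0), (3, 3, 1)]


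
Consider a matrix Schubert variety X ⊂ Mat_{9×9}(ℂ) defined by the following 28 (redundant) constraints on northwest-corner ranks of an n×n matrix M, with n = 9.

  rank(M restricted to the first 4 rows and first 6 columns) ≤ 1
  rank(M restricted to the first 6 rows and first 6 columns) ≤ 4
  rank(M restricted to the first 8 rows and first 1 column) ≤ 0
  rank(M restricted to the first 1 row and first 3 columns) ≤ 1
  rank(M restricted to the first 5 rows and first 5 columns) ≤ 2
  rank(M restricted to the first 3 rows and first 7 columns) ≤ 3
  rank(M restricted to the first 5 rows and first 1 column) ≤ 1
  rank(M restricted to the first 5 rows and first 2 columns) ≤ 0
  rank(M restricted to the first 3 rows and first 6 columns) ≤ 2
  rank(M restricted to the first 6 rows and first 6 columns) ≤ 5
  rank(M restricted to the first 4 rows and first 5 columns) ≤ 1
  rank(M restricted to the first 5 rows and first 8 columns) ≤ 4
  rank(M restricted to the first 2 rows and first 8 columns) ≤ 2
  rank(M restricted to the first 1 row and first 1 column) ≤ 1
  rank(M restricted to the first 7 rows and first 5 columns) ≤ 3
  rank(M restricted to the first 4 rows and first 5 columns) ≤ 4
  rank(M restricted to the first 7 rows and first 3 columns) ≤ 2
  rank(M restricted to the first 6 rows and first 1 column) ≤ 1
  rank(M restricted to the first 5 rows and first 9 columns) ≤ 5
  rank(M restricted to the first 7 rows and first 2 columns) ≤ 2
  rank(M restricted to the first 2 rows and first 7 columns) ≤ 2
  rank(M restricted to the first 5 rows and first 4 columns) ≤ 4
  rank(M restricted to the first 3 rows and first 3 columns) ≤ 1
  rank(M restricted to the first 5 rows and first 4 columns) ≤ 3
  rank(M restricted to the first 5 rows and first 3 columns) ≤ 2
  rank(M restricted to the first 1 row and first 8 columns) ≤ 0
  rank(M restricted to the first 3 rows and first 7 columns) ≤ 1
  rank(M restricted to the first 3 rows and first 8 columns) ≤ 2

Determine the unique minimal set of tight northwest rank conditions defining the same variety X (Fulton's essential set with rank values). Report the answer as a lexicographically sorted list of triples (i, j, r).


Recovering R(i,j) via the rank-extension bound from the 28 conditions:

  R[1]: 0  0  0  0  0  0  0  0  1
  R[2]: 0  0  1  1  1  1  1  1  2
  R[3]: 0  0  1  1  1  1  1  2  3
  R[4]: 0  0  1  1  1  1  2  3  4
  R[5]: 0  0  1  2  2  2  3  4  5
  R[6]: 0  1  2  3  3  3  4  5  6
  R[7]: 0  1  2  3  3  4  5  6  7
  R[8]: 0  1  2  3  4  5  6  7  8
  R[9]: 1  2  3  4  5  6  7  8  9

so w = (9, 3, 8, 7, 4, 2, 6, 5, 1).

Fulton essential set (6 of the 27 Rothe cells):

[(1, 8, 0), (3, 7, 1), (4, 6, 1), (5, 2, 0), (7, 5, 3), (8, 1, 0)]


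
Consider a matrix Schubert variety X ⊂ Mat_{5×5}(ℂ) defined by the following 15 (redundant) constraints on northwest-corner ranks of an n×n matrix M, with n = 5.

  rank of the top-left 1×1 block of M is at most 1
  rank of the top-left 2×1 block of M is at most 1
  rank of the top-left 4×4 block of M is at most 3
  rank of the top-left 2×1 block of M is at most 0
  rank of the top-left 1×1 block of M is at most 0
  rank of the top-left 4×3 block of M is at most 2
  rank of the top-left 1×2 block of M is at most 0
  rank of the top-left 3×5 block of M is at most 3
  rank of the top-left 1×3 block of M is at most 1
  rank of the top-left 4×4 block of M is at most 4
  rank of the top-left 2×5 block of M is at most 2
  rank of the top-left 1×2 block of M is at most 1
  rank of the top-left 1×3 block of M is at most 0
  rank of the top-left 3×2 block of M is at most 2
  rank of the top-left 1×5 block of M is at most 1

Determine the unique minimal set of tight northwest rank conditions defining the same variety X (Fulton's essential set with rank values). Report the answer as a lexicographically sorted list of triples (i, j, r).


Rank table r_w(5×5) implied by the 15 constraints:

  R[1]: 0 0 0 1 1
  R[2]: 0 1 1 2 2
  R[3]: 1 2 2 3 3
  R[4]: 1 2 2 3 4
  R[5]: 1 2 3 4 5

second differences of R give the permutation w = (4, 2, 1, 5, 3).

D(w) has 5 cells with 3 SE-corners; essential set:

[(1, 3, 0), (2, 1, 0), (4, 3, 2)]


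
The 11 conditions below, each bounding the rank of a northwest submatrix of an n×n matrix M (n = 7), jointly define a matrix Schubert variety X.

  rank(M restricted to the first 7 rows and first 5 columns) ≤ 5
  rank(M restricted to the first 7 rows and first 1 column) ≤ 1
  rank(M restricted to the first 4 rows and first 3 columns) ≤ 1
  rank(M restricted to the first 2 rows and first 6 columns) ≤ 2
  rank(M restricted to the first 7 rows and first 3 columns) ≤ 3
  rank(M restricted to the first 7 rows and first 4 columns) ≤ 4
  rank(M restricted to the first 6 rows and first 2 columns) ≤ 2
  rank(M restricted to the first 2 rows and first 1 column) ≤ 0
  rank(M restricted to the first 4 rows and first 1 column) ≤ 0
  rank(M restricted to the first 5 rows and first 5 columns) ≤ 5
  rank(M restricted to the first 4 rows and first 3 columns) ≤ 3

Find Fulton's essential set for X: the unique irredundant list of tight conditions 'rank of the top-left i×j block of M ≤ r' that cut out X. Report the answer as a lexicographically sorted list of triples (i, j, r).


Computing R[i][j] = min implied NW-rank bound (n=7, 11 conditions):

  R[1]: 0 1 1 1 1 1 1
  R[2]: 0 1 1 2 2 2 2
  R[3]: 0 1 1 2 3 3 3
  R[4]: 0 1 1 2 3 4 4
  R[5]: 1 2 2 3 4 5 5
  R[6]: 1 2 3 4 5 6 6
  R[7]: 1 2 3 4 5 6 7

so w = (2, 4, 5, 6, 1, 3, 7).

ℓ(w)=7; the 2 essential cells (i,j,r):

[(4, 1, 0), (4, 3, 1)]


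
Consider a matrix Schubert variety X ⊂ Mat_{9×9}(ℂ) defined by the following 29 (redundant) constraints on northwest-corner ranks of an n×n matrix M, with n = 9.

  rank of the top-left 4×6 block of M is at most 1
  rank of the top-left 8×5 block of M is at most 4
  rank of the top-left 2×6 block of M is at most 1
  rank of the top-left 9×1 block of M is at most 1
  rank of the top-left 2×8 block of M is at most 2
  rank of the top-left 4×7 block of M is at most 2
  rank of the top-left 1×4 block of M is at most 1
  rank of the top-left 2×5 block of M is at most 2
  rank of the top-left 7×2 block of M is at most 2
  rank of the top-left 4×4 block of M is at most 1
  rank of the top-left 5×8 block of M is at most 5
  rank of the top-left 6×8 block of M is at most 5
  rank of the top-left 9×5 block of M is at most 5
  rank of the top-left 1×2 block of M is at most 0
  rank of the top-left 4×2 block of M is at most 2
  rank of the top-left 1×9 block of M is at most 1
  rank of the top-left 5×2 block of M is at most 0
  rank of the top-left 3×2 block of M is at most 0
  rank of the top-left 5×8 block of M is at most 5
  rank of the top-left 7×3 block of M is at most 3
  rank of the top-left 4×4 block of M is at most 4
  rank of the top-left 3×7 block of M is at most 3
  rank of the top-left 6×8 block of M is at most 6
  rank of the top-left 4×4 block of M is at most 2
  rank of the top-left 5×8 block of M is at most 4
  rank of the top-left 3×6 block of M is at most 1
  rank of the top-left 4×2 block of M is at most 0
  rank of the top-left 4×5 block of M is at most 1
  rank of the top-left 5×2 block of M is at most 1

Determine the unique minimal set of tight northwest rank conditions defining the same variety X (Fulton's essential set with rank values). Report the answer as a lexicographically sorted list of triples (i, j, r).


Computing R[i][j] = min implied NW-rank bound (n=9, 29 conditions):

  i=1: 0  0  1  1  1  1  1  1  1
  i=2: 0  0  1  1  1  1  2  2  2
  i=3: 0  0  1  1  1  1  2  3  3
  i=4: 0  0  1  1  1  1  2  3  4
  i=5: 0  0  1  2  2  2  3  4  5
  i=6: 1  1  2  3  3  3  4  5  6
  i=7: 1  2  3  4  4  4  5  6  7
  i=8: 1  2  3  4  4  5  6  7  8
  i=9: 1  2  3  4  5  6  7  8  9

second differences of R give the permutation w = (3, 7, 8, 9, 4, 1, 2, 6, 5).

D(w) has 20 cells with 3 SE-corners; essential set:

[(4, 6, 1), (5, 2, 0), (8, 5, 4)]


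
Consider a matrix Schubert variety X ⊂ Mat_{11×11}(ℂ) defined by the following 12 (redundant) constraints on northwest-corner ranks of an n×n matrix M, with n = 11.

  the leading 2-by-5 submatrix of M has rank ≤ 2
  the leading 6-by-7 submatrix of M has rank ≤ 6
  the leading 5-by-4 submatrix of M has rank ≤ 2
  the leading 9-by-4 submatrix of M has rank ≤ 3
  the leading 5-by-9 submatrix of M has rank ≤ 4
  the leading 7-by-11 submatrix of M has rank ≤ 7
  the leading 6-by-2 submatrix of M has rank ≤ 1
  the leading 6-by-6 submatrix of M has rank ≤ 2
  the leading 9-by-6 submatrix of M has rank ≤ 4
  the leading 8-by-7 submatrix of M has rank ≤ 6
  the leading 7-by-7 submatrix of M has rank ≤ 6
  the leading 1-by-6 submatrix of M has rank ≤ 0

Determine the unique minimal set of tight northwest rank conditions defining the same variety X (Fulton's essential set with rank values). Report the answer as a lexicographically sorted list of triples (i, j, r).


Computing R[i][j] = min implied NW-rank bound (n=11, 12 conditions):

  0  0  0  0  0  0  1  1  1  1  1
  1  1  1  1  1  1  2  2  2  2  2
  1  1  2  2  2  2  3  3  3  3  3
  1  1  2  2  2  2  3  4  4  4  4
  1  1  2  2  2  2  3  4  4  5  5
  1  1  2  2  2  2  3  4  5  6  6
  1  2  3  3  3  3  4  5  6  7  7
  1  2  3  3  4  4  5  6  7  8  8
  1  2  3  3  4  4  5  6  7  8  9
  1  2  3  4  5  5  6  7  8  9  10
  1  2  3  4  5  6  7  8  9  10  11

hence w(1..11) = (7, 1, 3, 8, 10, 9, 2, 5, 11, 4, 6).

Rothe diagram D(w) (23 cells), 6 SE-corners (essential conditions):

[(1, 6, 0), (5, 9, 4), (6, 2, 1), (6, 6, 2), (9, 4, 3), (9, 6, 4)]


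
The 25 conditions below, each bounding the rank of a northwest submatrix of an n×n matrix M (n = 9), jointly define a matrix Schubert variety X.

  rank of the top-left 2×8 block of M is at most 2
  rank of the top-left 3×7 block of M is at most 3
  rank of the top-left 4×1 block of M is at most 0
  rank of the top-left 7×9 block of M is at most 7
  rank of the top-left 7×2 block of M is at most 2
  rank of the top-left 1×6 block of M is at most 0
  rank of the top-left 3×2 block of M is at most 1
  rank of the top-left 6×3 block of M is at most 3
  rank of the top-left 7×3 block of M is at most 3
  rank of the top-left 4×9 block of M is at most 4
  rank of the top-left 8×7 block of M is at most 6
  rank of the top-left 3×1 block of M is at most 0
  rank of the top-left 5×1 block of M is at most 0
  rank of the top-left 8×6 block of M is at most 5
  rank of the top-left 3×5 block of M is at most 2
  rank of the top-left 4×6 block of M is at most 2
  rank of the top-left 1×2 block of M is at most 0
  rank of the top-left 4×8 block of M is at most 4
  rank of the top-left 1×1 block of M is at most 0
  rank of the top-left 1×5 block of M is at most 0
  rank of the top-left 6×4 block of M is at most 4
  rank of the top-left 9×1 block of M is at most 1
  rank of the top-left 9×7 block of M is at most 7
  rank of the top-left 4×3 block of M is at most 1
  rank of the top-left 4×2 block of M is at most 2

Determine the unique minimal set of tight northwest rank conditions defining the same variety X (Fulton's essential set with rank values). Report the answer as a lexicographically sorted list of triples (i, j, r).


Computing R[i][j] = min implied NW-rank bound (n=9, 25 conditions):

  0 | 0 | 0 | 0 | 0 | 0 | 1 | 1 | 1
  0 | 1 | 1 | 1 | 1 | 1 | 2 | 2 | 2
  0 | 1 | 1 | 2 | 2 | 2 | 3 | 3 | 3
  0 | 1 | 1 | 2 | 2 | 2 | 3 | 4 | 4
  0 | 1 | 2 | 3 | 3 | 3 | 4 | 5 | 5
  1 | 2 | 3 | 4 | 4 | 4 | 5 | 6 | 6
  1 | 2 | 3 | 4 | 5 | 5 | 6 | 7 | 7
  1 | 2 | 3 | 4 | 5 | 5 | 6 | 7 | 8
  1 | 2 | 3 | 4 | 5 | 6 | 7 | 8 | 9

giving w = (7, 2, 4, 8, 3, 1, 5, 9, 6) via Δ²R.

D(w) has 15 cells with 5 SE-corners; essential set:

[(1, 6, 0), (4, 3, 1), (4, 6, 2), (5, 1, 0), (8, 6, 5)]
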